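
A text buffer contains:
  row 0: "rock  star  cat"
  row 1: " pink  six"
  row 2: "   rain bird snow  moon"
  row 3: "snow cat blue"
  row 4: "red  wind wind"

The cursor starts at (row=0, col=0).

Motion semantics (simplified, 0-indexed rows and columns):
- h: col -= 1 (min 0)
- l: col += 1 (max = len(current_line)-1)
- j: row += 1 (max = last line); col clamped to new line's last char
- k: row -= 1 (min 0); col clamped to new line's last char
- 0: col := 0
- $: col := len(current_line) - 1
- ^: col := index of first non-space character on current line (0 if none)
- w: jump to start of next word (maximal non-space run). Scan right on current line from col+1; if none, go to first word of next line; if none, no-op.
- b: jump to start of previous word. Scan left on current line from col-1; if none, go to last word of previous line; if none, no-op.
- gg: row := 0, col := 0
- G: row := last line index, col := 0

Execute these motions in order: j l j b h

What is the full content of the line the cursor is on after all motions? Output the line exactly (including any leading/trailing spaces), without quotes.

Answer:  pink  six

Derivation:
After 1 (j): row=1 col=0 char='_'
After 2 (l): row=1 col=1 char='p'
After 3 (j): row=2 col=1 char='_'
After 4 (b): row=1 col=7 char='s'
After 5 (h): row=1 col=6 char='_'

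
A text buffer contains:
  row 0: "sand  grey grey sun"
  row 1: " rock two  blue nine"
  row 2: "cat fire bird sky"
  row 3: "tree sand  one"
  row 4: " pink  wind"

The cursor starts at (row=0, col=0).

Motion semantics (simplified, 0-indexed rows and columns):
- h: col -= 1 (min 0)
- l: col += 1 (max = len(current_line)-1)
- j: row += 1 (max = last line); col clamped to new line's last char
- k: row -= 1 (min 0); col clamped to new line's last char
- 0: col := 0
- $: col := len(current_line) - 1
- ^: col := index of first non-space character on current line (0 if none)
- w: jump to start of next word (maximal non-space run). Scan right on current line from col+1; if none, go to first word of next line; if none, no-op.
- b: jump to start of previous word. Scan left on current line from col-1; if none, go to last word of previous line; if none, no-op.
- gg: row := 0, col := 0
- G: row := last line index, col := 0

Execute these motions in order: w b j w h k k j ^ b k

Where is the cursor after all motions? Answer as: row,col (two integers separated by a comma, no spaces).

After 1 (w): row=0 col=6 char='g'
After 2 (b): row=0 col=0 char='s'
After 3 (j): row=1 col=0 char='_'
After 4 (w): row=1 col=1 char='r'
After 5 (h): row=1 col=0 char='_'
After 6 (k): row=0 col=0 char='s'
After 7 (k): row=0 col=0 char='s'
After 8 (j): row=1 col=0 char='_'
After 9 (^): row=1 col=1 char='r'
After 10 (b): row=0 col=16 char='s'
After 11 (k): row=0 col=16 char='s'

Answer: 0,16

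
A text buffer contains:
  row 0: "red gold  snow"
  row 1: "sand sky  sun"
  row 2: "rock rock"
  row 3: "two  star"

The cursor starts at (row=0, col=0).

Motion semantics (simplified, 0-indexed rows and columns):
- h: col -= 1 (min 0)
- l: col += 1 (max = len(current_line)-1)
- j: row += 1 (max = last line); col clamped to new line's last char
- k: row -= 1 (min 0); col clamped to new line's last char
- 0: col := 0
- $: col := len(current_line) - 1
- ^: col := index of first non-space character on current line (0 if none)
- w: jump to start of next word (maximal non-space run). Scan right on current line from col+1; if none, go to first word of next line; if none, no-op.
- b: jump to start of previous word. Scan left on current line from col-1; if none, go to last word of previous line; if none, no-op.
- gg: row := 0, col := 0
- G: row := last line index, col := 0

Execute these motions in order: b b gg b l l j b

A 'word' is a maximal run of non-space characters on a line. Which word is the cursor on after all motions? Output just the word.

After 1 (b): row=0 col=0 char='r'
After 2 (b): row=0 col=0 char='r'
After 3 (gg): row=0 col=0 char='r'
After 4 (b): row=0 col=0 char='r'
After 5 (l): row=0 col=1 char='e'
After 6 (l): row=0 col=2 char='d'
After 7 (j): row=1 col=2 char='n'
After 8 (b): row=1 col=0 char='s'

Answer: sand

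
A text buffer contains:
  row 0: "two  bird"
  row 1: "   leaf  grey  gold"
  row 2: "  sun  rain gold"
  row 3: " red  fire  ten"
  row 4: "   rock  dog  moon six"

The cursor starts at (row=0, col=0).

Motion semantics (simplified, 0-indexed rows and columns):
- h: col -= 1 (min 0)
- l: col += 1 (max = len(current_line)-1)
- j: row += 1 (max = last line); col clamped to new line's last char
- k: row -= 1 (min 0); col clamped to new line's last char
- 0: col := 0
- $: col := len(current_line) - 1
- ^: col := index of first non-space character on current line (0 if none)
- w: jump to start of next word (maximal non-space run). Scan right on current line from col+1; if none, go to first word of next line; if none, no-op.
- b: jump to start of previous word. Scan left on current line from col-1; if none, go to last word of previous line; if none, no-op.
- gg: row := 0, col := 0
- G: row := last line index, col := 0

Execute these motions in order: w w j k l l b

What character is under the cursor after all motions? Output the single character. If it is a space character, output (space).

Answer: l

Derivation:
After 1 (w): row=0 col=5 char='b'
After 2 (w): row=1 col=3 char='l'
After 3 (j): row=2 col=3 char='u'
After 4 (k): row=1 col=3 char='l'
After 5 (l): row=1 col=4 char='e'
After 6 (l): row=1 col=5 char='a'
After 7 (b): row=1 col=3 char='l'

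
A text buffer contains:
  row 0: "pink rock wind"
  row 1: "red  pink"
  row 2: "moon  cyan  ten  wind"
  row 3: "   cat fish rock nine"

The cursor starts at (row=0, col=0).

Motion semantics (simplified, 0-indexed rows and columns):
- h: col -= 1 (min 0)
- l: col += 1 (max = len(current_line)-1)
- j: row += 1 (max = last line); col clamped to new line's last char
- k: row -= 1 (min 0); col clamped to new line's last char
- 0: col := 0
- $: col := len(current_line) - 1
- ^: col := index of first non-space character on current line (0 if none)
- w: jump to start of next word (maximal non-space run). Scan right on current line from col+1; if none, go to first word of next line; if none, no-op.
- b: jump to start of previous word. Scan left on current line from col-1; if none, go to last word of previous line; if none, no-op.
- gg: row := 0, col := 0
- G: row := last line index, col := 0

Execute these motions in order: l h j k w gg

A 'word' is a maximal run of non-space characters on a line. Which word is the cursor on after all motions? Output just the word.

After 1 (l): row=0 col=1 char='i'
After 2 (h): row=0 col=0 char='p'
After 3 (j): row=1 col=0 char='r'
After 4 (k): row=0 col=0 char='p'
After 5 (w): row=0 col=5 char='r'
After 6 (gg): row=0 col=0 char='p'

Answer: pink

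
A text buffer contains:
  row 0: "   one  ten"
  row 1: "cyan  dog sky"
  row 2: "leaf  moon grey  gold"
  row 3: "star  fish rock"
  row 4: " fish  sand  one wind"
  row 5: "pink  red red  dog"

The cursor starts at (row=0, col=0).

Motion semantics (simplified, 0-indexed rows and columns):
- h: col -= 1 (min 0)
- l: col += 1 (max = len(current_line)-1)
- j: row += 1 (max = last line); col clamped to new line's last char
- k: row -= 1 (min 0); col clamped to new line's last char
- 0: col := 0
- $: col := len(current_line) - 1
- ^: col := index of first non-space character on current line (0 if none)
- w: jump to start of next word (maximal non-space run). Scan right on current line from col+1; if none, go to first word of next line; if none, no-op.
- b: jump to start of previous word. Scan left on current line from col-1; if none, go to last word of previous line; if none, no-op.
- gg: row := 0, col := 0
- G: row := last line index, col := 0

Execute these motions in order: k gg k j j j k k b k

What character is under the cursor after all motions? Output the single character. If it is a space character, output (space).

After 1 (k): row=0 col=0 char='_'
After 2 (gg): row=0 col=0 char='_'
After 3 (k): row=0 col=0 char='_'
After 4 (j): row=1 col=0 char='c'
After 5 (j): row=2 col=0 char='l'
After 6 (j): row=3 col=0 char='s'
After 7 (k): row=2 col=0 char='l'
After 8 (k): row=1 col=0 char='c'
After 9 (b): row=0 col=8 char='t'
After 10 (k): row=0 col=8 char='t'

Answer: t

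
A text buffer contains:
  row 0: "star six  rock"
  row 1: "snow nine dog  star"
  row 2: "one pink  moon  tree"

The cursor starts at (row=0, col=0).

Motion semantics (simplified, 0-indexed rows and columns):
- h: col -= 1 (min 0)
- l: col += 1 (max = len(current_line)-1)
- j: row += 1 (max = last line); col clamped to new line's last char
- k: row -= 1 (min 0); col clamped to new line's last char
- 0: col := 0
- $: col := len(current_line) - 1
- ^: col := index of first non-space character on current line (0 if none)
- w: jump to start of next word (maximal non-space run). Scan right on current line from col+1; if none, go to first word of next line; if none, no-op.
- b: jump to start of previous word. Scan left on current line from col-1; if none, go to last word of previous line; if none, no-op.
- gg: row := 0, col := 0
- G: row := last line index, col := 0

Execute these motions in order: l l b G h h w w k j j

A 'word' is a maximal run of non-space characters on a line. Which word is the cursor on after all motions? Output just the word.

Answer: moon

Derivation:
After 1 (l): row=0 col=1 char='t'
After 2 (l): row=0 col=2 char='a'
After 3 (b): row=0 col=0 char='s'
After 4 (G): row=2 col=0 char='o'
After 5 (h): row=2 col=0 char='o'
After 6 (h): row=2 col=0 char='o'
After 7 (w): row=2 col=4 char='p'
After 8 (w): row=2 col=10 char='m'
After 9 (k): row=1 col=10 char='d'
After 10 (j): row=2 col=10 char='m'
After 11 (j): row=2 col=10 char='m'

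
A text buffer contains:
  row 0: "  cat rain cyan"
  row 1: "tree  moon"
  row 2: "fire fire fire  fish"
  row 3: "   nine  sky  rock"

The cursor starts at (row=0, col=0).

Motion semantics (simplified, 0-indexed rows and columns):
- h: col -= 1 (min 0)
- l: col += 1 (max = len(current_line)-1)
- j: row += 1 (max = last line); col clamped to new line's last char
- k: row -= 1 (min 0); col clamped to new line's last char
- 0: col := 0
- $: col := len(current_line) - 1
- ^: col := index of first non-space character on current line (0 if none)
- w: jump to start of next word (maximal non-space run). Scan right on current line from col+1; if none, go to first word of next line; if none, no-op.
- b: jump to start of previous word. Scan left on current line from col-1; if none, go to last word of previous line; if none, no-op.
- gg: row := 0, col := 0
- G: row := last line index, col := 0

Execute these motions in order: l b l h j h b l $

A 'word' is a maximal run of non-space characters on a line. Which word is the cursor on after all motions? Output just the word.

Answer: cyan

Derivation:
After 1 (l): row=0 col=1 char='_'
After 2 (b): row=0 col=1 char='_'
After 3 (l): row=0 col=2 char='c'
After 4 (h): row=0 col=1 char='_'
After 5 (j): row=1 col=1 char='r'
After 6 (h): row=1 col=0 char='t'
After 7 (b): row=0 col=11 char='c'
After 8 (l): row=0 col=12 char='y'
After 9 ($): row=0 col=14 char='n'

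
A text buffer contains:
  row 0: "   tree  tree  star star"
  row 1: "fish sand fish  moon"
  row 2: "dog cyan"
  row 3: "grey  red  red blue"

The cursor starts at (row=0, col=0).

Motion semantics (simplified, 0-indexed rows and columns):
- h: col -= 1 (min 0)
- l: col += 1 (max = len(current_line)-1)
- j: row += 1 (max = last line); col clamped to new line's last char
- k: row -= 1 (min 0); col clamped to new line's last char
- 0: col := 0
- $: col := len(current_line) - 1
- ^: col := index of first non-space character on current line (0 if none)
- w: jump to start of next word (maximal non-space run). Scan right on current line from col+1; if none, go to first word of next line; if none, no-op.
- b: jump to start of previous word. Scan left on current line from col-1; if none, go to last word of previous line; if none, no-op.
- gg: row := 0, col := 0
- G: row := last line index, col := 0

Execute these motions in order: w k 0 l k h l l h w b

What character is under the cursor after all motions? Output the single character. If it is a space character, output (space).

After 1 (w): row=0 col=3 char='t'
After 2 (k): row=0 col=3 char='t'
After 3 (0): row=0 col=0 char='_'
After 4 (l): row=0 col=1 char='_'
After 5 (k): row=0 col=1 char='_'
After 6 (h): row=0 col=0 char='_'
After 7 (l): row=0 col=1 char='_'
After 8 (l): row=0 col=2 char='_'
After 9 (h): row=0 col=1 char='_'
After 10 (w): row=0 col=3 char='t'
After 11 (b): row=0 col=3 char='t'

Answer: t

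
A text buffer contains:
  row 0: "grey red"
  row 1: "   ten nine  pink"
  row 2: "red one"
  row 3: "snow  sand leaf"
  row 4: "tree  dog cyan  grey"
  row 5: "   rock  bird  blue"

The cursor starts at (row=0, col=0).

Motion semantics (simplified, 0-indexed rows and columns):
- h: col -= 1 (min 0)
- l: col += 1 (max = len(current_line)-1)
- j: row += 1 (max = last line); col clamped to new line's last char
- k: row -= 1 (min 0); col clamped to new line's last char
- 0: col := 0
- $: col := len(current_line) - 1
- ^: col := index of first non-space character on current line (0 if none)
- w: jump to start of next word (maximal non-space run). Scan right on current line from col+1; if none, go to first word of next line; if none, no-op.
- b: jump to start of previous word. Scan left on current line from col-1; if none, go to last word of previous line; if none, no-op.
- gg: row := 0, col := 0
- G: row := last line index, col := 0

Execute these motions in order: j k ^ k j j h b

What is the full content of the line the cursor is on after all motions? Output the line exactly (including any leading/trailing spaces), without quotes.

After 1 (j): row=1 col=0 char='_'
After 2 (k): row=0 col=0 char='g'
After 3 (^): row=0 col=0 char='g'
After 4 (k): row=0 col=0 char='g'
After 5 (j): row=1 col=0 char='_'
After 6 (j): row=2 col=0 char='r'
After 7 (h): row=2 col=0 char='r'
After 8 (b): row=1 col=13 char='p'

Answer:    ten nine  pink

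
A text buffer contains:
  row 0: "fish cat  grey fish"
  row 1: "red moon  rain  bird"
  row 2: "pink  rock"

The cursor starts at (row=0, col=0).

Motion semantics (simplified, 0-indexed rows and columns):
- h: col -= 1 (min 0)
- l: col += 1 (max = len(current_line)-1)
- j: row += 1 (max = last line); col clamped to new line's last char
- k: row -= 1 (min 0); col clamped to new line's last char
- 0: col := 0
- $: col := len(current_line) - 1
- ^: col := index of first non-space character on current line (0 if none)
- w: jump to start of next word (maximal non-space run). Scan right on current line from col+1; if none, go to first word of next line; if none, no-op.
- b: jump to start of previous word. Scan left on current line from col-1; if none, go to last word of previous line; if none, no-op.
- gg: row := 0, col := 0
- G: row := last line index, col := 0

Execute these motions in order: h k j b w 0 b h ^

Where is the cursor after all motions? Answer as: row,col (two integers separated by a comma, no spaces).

Answer: 0,0

Derivation:
After 1 (h): row=0 col=0 char='f'
After 2 (k): row=0 col=0 char='f'
After 3 (j): row=1 col=0 char='r'
After 4 (b): row=0 col=15 char='f'
After 5 (w): row=1 col=0 char='r'
After 6 (0): row=1 col=0 char='r'
After 7 (b): row=0 col=15 char='f'
After 8 (h): row=0 col=14 char='_'
After 9 (^): row=0 col=0 char='f'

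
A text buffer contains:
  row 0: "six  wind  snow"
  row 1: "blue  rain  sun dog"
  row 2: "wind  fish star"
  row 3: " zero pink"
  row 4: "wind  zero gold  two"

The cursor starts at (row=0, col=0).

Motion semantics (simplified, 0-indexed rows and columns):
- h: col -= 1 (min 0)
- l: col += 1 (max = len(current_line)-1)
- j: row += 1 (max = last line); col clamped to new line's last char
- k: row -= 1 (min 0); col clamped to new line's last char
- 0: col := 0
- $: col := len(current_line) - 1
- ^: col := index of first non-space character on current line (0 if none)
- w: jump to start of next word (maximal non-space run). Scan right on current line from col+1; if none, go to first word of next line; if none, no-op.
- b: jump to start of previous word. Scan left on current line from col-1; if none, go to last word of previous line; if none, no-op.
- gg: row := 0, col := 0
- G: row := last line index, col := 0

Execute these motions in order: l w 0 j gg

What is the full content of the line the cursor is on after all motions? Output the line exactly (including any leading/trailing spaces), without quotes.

Answer: six  wind  snow

Derivation:
After 1 (l): row=0 col=1 char='i'
After 2 (w): row=0 col=5 char='w'
After 3 (0): row=0 col=0 char='s'
After 4 (j): row=1 col=0 char='b'
After 5 (gg): row=0 col=0 char='s'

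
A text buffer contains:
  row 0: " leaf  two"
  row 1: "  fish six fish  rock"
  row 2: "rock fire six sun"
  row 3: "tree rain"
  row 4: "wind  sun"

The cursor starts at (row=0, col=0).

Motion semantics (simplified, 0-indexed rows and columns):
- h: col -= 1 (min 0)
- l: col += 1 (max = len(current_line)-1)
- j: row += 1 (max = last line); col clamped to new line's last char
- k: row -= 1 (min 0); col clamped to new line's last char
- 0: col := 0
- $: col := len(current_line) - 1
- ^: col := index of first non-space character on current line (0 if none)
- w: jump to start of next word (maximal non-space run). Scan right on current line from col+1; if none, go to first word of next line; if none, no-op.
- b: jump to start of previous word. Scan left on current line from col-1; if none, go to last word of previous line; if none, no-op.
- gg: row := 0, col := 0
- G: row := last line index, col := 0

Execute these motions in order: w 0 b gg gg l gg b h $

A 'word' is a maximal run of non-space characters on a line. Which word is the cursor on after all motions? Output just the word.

Answer: two

Derivation:
After 1 (w): row=0 col=1 char='l'
After 2 (0): row=0 col=0 char='_'
After 3 (b): row=0 col=0 char='_'
After 4 (gg): row=0 col=0 char='_'
After 5 (gg): row=0 col=0 char='_'
After 6 (l): row=0 col=1 char='l'
After 7 (gg): row=0 col=0 char='_'
After 8 (b): row=0 col=0 char='_'
After 9 (h): row=0 col=0 char='_'
After 10 ($): row=0 col=9 char='o'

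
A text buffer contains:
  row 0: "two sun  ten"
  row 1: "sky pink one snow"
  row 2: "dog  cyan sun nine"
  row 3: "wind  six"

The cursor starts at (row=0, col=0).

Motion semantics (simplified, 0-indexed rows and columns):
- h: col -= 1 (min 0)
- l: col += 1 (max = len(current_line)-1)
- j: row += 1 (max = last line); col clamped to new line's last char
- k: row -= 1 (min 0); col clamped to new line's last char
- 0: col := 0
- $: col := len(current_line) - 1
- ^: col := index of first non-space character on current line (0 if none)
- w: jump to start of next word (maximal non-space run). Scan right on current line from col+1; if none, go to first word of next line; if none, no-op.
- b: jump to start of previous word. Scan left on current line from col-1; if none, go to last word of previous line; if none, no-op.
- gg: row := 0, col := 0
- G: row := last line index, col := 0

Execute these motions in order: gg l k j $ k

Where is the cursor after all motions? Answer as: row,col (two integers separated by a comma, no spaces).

Answer: 0,11

Derivation:
After 1 (gg): row=0 col=0 char='t'
After 2 (l): row=0 col=1 char='w'
After 3 (k): row=0 col=1 char='w'
After 4 (j): row=1 col=1 char='k'
After 5 ($): row=1 col=16 char='w'
After 6 (k): row=0 col=11 char='n'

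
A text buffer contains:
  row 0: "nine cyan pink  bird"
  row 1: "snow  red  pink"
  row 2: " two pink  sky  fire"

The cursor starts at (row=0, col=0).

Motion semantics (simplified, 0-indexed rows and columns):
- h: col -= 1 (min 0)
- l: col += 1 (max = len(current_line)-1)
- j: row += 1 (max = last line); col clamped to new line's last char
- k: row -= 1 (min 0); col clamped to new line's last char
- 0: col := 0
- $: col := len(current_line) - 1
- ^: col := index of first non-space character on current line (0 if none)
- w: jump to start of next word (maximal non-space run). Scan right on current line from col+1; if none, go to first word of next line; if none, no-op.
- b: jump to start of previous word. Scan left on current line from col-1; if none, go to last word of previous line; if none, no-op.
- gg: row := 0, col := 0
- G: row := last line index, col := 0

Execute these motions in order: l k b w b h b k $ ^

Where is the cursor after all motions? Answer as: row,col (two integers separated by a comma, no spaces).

After 1 (l): row=0 col=1 char='i'
After 2 (k): row=0 col=1 char='i'
After 3 (b): row=0 col=0 char='n'
After 4 (w): row=0 col=5 char='c'
After 5 (b): row=0 col=0 char='n'
After 6 (h): row=0 col=0 char='n'
After 7 (b): row=0 col=0 char='n'
After 8 (k): row=0 col=0 char='n'
After 9 ($): row=0 col=19 char='d'
After 10 (^): row=0 col=0 char='n'

Answer: 0,0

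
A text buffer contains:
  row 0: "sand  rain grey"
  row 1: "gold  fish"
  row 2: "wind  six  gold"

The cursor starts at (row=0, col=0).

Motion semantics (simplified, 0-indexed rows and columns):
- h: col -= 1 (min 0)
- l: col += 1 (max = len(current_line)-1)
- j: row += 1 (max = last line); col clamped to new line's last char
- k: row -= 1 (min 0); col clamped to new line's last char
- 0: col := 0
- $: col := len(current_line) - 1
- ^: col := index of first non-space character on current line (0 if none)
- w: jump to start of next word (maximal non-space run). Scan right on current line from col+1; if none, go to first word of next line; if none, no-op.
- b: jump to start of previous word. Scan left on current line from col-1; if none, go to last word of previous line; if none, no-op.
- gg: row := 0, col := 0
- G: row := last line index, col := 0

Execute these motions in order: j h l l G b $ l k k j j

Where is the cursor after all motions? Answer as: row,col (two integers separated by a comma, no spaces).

Answer: 2,9

Derivation:
After 1 (j): row=1 col=0 char='g'
After 2 (h): row=1 col=0 char='g'
After 3 (l): row=1 col=1 char='o'
After 4 (l): row=1 col=2 char='l'
After 5 (G): row=2 col=0 char='w'
After 6 (b): row=1 col=6 char='f'
After 7 ($): row=1 col=9 char='h'
After 8 (l): row=1 col=9 char='h'
After 9 (k): row=0 col=9 char='n'
After 10 (k): row=0 col=9 char='n'
After 11 (j): row=1 col=9 char='h'
After 12 (j): row=2 col=9 char='_'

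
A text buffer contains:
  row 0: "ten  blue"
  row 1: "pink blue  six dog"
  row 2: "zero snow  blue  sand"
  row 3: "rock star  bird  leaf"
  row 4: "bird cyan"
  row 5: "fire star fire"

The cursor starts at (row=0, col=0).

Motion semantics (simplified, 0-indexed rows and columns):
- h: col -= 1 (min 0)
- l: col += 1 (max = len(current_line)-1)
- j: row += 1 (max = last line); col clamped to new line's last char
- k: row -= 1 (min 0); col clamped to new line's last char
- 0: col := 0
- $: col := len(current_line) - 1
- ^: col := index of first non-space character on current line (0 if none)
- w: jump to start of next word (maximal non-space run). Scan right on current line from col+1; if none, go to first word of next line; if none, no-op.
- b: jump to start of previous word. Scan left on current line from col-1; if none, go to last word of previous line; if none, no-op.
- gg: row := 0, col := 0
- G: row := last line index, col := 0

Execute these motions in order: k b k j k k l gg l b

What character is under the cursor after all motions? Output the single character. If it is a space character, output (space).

Answer: t

Derivation:
After 1 (k): row=0 col=0 char='t'
After 2 (b): row=0 col=0 char='t'
After 3 (k): row=0 col=0 char='t'
After 4 (j): row=1 col=0 char='p'
After 5 (k): row=0 col=0 char='t'
After 6 (k): row=0 col=0 char='t'
After 7 (l): row=0 col=1 char='e'
After 8 (gg): row=0 col=0 char='t'
After 9 (l): row=0 col=1 char='e'
After 10 (b): row=0 col=0 char='t'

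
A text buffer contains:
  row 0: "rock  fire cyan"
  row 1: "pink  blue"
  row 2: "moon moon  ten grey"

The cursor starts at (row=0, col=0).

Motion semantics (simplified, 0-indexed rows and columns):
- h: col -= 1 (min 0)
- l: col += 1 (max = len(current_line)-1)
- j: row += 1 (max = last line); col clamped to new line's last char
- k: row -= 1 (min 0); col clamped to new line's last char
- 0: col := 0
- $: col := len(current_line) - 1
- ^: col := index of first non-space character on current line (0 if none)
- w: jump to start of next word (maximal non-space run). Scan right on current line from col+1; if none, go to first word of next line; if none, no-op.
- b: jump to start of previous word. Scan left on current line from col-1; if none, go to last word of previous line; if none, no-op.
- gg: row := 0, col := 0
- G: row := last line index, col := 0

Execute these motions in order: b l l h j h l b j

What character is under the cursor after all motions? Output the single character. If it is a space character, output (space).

After 1 (b): row=0 col=0 char='r'
After 2 (l): row=0 col=1 char='o'
After 3 (l): row=0 col=2 char='c'
After 4 (h): row=0 col=1 char='o'
After 5 (j): row=1 col=1 char='i'
After 6 (h): row=1 col=0 char='p'
After 7 (l): row=1 col=1 char='i'
After 8 (b): row=1 col=0 char='p'
After 9 (j): row=2 col=0 char='m'

Answer: m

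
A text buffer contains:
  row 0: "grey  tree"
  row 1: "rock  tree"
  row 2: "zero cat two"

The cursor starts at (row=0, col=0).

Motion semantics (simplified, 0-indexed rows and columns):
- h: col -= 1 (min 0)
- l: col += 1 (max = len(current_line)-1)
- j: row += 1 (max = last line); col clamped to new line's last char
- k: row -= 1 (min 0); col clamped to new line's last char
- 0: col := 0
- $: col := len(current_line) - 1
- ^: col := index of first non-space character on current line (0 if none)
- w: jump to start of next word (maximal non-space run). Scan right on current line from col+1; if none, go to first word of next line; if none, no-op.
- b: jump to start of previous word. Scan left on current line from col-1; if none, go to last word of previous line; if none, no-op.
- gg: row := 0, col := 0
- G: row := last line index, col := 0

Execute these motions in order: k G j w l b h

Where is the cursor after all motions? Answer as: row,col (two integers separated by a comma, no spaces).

After 1 (k): row=0 col=0 char='g'
After 2 (G): row=2 col=0 char='z'
After 3 (j): row=2 col=0 char='z'
After 4 (w): row=2 col=5 char='c'
After 5 (l): row=2 col=6 char='a'
After 6 (b): row=2 col=5 char='c'
After 7 (h): row=2 col=4 char='_'

Answer: 2,4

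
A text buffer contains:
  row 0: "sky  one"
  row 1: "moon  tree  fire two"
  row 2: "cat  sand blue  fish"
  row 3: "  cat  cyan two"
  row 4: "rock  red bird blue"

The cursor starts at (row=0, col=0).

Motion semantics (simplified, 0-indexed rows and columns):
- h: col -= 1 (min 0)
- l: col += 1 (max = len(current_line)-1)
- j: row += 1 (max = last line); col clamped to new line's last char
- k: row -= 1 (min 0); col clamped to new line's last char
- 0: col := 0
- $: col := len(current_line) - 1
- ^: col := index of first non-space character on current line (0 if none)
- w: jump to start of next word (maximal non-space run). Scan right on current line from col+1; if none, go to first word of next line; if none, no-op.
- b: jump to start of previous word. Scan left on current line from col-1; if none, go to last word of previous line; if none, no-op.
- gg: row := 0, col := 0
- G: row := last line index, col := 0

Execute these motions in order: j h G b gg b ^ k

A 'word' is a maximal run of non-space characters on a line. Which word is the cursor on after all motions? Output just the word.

Answer: sky

Derivation:
After 1 (j): row=1 col=0 char='m'
After 2 (h): row=1 col=0 char='m'
After 3 (G): row=4 col=0 char='r'
After 4 (b): row=3 col=12 char='t'
After 5 (gg): row=0 col=0 char='s'
After 6 (b): row=0 col=0 char='s'
After 7 (^): row=0 col=0 char='s'
After 8 (k): row=0 col=0 char='s'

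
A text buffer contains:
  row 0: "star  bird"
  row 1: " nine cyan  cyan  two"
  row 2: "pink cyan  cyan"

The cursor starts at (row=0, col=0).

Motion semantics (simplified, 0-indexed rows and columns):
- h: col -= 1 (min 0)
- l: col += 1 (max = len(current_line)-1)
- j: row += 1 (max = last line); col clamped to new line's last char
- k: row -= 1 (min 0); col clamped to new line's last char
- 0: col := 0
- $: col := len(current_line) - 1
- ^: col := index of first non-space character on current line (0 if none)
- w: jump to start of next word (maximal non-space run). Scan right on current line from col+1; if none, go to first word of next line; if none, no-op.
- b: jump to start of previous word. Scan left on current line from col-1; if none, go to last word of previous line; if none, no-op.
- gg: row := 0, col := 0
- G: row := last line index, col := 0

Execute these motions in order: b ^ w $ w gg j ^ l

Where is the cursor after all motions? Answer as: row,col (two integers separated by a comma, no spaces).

After 1 (b): row=0 col=0 char='s'
After 2 (^): row=0 col=0 char='s'
After 3 (w): row=0 col=6 char='b'
After 4 ($): row=0 col=9 char='d'
After 5 (w): row=1 col=1 char='n'
After 6 (gg): row=0 col=0 char='s'
After 7 (j): row=1 col=0 char='_'
After 8 (^): row=1 col=1 char='n'
After 9 (l): row=1 col=2 char='i'

Answer: 1,2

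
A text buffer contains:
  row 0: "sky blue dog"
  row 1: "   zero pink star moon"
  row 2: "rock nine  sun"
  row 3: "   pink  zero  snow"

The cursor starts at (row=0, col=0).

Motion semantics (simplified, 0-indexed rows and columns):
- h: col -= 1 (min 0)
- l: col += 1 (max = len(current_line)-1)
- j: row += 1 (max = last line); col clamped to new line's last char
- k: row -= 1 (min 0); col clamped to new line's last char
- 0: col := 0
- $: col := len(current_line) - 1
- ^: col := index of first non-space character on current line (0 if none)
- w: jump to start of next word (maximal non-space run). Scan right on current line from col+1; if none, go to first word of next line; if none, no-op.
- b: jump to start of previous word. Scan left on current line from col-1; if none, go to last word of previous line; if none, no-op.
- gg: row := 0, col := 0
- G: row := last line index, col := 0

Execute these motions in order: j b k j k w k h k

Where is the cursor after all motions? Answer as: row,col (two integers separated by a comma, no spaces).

After 1 (j): row=1 col=0 char='_'
After 2 (b): row=0 col=9 char='d'
After 3 (k): row=0 col=9 char='d'
After 4 (j): row=1 col=9 char='i'
After 5 (k): row=0 col=9 char='d'
After 6 (w): row=1 col=3 char='z'
After 7 (k): row=0 col=3 char='_'
After 8 (h): row=0 col=2 char='y'
After 9 (k): row=0 col=2 char='y'

Answer: 0,2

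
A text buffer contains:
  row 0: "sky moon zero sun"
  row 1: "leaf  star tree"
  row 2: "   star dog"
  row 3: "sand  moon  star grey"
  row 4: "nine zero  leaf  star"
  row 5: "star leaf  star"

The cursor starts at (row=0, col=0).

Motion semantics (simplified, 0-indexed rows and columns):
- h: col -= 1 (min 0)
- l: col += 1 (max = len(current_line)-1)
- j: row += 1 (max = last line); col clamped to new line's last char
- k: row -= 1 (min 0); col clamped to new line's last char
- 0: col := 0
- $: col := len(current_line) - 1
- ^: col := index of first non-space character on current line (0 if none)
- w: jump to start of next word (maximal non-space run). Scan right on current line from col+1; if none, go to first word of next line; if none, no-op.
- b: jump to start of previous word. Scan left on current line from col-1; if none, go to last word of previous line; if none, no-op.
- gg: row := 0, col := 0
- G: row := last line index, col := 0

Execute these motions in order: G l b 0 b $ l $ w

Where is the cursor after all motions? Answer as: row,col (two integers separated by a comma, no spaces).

After 1 (G): row=5 col=0 char='s'
After 2 (l): row=5 col=1 char='t'
After 3 (b): row=5 col=0 char='s'
After 4 (0): row=5 col=0 char='s'
After 5 (b): row=4 col=17 char='s'
After 6 ($): row=4 col=20 char='r'
After 7 (l): row=4 col=20 char='r'
After 8 ($): row=4 col=20 char='r'
After 9 (w): row=5 col=0 char='s'

Answer: 5,0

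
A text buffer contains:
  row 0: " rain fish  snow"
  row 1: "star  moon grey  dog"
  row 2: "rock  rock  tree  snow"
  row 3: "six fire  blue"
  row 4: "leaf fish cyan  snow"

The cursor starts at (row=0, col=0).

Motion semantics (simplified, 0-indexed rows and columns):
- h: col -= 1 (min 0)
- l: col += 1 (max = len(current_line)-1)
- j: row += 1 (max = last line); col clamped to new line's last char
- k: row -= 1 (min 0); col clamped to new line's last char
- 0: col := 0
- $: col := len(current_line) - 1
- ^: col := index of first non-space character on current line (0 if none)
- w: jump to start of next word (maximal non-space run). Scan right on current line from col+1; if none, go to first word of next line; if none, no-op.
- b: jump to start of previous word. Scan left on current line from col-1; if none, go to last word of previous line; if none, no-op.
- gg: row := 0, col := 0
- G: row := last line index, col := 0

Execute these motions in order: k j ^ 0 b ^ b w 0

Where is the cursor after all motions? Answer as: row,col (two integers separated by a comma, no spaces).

After 1 (k): row=0 col=0 char='_'
After 2 (j): row=1 col=0 char='s'
After 3 (^): row=1 col=0 char='s'
After 4 (0): row=1 col=0 char='s'
After 5 (b): row=0 col=12 char='s'
After 6 (^): row=0 col=1 char='r'
After 7 (b): row=0 col=1 char='r'
After 8 (w): row=0 col=6 char='f'
After 9 (0): row=0 col=0 char='_'

Answer: 0,0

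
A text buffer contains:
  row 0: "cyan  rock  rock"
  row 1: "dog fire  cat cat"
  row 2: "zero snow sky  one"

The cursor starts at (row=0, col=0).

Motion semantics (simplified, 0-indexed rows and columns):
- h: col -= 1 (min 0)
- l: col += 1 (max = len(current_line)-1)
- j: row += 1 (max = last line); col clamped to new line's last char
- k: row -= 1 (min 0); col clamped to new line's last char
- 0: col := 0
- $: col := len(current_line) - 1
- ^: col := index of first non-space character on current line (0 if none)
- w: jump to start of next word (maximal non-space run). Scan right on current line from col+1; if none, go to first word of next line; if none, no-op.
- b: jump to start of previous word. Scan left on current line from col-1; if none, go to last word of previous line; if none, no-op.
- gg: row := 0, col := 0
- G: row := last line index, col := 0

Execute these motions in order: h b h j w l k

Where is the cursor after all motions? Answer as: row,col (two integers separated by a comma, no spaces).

Answer: 0,5

Derivation:
After 1 (h): row=0 col=0 char='c'
After 2 (b): row=0 col=0 char='c'
After 3 (h): row=0 col=0 char='c'
After 4 (j): row=1 col=0 char='d'
After 5 (w): row=1 col=4 char='f'
After 6 (l): row=1 col=5 char='i'
After 7 (k): row=0 col=5 char='_'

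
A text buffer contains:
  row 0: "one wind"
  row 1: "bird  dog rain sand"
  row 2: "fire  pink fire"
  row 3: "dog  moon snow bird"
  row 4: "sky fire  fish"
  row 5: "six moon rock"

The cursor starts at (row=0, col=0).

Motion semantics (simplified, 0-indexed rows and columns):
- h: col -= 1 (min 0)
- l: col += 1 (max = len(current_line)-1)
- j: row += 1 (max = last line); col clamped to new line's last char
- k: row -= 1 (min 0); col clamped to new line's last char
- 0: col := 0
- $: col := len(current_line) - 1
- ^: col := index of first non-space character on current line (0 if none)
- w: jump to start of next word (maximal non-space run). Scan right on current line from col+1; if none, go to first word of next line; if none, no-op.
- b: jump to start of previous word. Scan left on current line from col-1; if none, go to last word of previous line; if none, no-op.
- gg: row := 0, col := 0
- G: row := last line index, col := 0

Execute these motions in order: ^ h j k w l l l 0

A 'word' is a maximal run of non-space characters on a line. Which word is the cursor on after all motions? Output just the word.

After 1 (^): row=0 col=0 char='o'
After 2 (h): row=0 col=0 char='o'
After 3 (j): row=1 col=0 char='b'
After 4 (k): row=0 col=0 char='o'
After 5 (w): row=0 col=4 char='w'
After 6 (l): row=0 col=5 char='i'
After 7 (l): row=0 col=6 char='n'
After 8 (l): row=0 col=7 char='d'
After 9 (0): row=0 col=0 char='o'

Answer: one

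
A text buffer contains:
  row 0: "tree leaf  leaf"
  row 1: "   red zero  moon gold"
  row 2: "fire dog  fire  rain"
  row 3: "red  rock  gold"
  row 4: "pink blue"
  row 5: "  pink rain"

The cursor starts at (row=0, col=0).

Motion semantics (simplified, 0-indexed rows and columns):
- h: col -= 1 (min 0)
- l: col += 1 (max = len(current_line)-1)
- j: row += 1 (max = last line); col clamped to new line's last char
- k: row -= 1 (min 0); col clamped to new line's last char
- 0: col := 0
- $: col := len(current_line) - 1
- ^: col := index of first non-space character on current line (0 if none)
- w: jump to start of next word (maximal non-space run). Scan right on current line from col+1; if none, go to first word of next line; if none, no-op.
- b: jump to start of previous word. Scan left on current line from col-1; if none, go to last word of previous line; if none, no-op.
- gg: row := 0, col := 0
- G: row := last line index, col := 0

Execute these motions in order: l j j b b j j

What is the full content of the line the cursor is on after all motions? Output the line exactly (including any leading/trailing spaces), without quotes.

Answer: red  rock  gold

Derivation:
After 1 (l): row=0 col=1 char='r'
After 2 (j): row=1 col=1 char='_'
After 3 (j): row=2 col=1 char='i'
After 4 (b): row=2 col=0 char='f'
After 5 (b): row=1 col=18 char='g'
After 6 (j): row=2 col=18 char='i'
After 7 (j): row=3 col=14 char='d'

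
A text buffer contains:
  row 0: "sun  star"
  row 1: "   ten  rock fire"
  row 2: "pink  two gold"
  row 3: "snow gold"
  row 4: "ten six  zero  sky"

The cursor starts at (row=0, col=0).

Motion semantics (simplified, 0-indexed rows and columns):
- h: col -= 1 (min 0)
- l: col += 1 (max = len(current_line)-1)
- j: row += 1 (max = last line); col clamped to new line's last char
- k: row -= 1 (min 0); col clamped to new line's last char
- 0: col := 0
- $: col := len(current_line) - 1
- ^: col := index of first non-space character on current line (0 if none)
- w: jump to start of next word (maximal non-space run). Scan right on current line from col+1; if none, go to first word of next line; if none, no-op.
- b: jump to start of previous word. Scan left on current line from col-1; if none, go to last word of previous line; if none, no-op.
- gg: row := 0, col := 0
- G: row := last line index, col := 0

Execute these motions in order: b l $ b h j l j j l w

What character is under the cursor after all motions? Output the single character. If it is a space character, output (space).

After 1 (b): row=0 col=0 char='s'
After 2 (l): row=0 col=1 char='u'
After 3 ($): row=0 col=8 char='r'
After 4 (b): row=0 col=5 char='s'
After 5 (h): row=0 col=4 char='_'
After 6 (j): row=1 col=4 char='e'
After 7 (l): row=1 col=5 char='n'
After 8 (j): row=2 col=5 char='_'
After 9 (j): row=3 col=5 char='g'
After 10 (l): row=3 col=6 char='o'
After 11 (w): row=4 col=0 char='t'

Answer: t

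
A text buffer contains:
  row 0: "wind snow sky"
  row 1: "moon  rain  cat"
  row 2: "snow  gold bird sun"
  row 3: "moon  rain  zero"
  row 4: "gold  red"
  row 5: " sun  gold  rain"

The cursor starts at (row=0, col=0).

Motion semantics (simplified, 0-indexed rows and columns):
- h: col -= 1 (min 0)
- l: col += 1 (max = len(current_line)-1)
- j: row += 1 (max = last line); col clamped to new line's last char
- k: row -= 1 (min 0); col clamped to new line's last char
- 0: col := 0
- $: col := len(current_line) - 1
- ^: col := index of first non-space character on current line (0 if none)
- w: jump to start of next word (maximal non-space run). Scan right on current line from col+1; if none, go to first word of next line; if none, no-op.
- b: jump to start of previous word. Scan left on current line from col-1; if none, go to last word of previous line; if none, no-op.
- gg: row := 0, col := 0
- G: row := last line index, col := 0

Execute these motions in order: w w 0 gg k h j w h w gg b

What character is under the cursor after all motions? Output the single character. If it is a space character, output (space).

Answer: w

Derivation:
After 1 (w): row=0 col=5 char='s'
After 2 (w): row=0 col=10 char='s'
After 3 (0): row=0 col=0 char='w'
After 4 (gg): row=0 col=0 char='w'
After 5 (k): row=0 col=0 char='w'
After 6 (h): row=0 col=0 char='w'
After 7 (j): row=1 col=0 char='m'
After 8 (w): row=1 col=6 char='r'
After 9 (h): row=1 col=5 char='_'
After 10 (w): row=1 col=6 char='r'
After 11 (gg): row=0 col=0 char='w'
After 12 (b): row=0 col=0 char='w'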